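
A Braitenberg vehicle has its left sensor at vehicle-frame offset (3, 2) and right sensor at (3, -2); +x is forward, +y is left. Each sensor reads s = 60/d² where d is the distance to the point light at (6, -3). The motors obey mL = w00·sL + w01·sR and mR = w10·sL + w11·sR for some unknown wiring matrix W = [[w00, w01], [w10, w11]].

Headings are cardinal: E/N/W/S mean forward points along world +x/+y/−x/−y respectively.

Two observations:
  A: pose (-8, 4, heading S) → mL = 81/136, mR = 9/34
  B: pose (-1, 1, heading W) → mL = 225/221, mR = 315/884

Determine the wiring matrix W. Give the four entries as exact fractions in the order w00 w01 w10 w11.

1 1 1 -1/2

obs A: pose=(-8,4,S) → sL=3/8, sR=15/68, mL=81/136, mR=9/34
obs B: pose=(-1,1,W) → sL=15/26, sR=15/34, mL=225/221, mR=315/884
sensor matrix S = [[3/8, 15/68], [15/26, 15/34]]; det S = 135/3536
solve [mL_A; mL_B] = S·[w00; w01] and [mR_A; mR_B] = S·[w10; w11]:
  w00 = 1, w01 = 1, w10 = 1, w11 = -1/2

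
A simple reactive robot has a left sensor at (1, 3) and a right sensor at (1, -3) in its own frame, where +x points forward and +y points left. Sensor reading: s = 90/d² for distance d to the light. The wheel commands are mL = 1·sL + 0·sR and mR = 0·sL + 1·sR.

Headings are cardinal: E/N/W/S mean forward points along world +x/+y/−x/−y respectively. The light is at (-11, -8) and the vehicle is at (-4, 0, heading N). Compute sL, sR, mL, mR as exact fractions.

90/97 90/181 90/97 90/181

left sensor world pos  = (-7, 1); dL² = 97
right sensor world pos = (-1, 1); dR² = 181
sL = 90/97 = 90/97
sR = 90/181 = 90/181
mL = 1·sL + 0·sR = 90/97
mR = 0·sL + 1·sR = 90/181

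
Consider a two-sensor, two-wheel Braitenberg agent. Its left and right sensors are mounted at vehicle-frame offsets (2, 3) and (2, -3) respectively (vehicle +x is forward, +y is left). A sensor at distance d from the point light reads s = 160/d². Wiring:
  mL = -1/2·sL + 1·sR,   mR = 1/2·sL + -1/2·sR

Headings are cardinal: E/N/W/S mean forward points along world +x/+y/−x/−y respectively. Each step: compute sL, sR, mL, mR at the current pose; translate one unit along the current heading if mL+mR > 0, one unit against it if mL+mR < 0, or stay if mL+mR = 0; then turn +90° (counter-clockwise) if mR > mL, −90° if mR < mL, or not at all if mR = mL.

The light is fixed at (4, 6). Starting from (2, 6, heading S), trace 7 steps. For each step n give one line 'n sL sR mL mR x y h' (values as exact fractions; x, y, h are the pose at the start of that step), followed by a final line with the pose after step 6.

n=0: pose=(2,6,S); sL=32, sR=160/29; mL=-304/29, mR=384/29; mL+mR=80/29 → advance +1; mR−mL=688/29 → turn +1·90°
n=1: pose=(2,5,E); sL=40, sR=10; mL=-10, mR=15; mL+mR=5 → advance +1; mR−mL=25 → turn +1·90°
n=2: pose=(3,5,N); sL=160/17, sR=32; mL=464/17, mR=-192/17; mL+mR=16 → advance +1; mR−mL=-656/17 → turn -1·90°
n=3: pose=(3,6,E); sL=16, sR=16; mL=8, mR=0; mL+mR=8 → advance +1; mR−mL=-8 → turn -1·90°
n=4: pose=(4,6,S); sL=160/13, sR=160/13; mL=80/13, mR=0; mL+mR=80/13 → advance +1; mR−mL=-80/13 → turn -1·90°
n=5: pose=(4,5,W); sL=8, sR=20; mL=16, mR=-6; mL+mR=10 → advance +1; mR−mL=-22 → turn -1·90°
n=6: pose=(3,5,N); sL=160/17, sR=32; mL=464/17, mR=-192/17; mL+mR=16 → advance +1; mR−mL=-656/17 → turn -1·90°

0 32 160/29 -304/29 384/29 2 6 S
1 40 10 -10 15 2 5 E
2 160/17 32 464/17 -192/17 3 5 N
3 16 16 8 0 3 6 E
4 160/13 160/13 80/13 0 4 6 S
5 8 20 16 -6 4 5 W
6 160/17 32 464/17 -192/17 3 5 N
final 3 6 E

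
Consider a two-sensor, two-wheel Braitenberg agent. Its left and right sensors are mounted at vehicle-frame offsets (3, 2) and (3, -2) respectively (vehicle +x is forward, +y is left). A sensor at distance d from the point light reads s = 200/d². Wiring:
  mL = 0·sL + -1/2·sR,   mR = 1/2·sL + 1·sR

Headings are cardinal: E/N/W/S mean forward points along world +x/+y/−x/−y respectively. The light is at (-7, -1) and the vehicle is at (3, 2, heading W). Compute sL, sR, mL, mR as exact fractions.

4 100/37 -50/37 174/37

left sensor world pos  = (0, 0); dL² = 50
right sensor world pos = (0, 4); dR² = 74
sL = 200/50 = 4
sR = 200/74 = 100/37
mL = 0·sL + -1/2·sR = -50/37
mR = 1/2·sL + 1·sR = 174/37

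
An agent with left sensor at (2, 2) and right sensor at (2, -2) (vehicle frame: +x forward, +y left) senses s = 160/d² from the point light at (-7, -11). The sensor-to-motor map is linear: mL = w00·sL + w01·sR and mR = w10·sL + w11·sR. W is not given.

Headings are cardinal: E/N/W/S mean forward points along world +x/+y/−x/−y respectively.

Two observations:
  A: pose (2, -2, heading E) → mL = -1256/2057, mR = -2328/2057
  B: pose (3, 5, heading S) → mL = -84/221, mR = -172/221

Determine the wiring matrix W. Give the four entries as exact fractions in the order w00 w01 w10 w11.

obs A: pose=(2,-2,E) → sL=80/121, sR=16/17, mL=-1256/2057, mR=-2328/2057
obs B: pose=(3,5,S) → sL=8/17, sR=8/13, mL=-84/221, mR=-172/221
sensor matrix S = [[80/121, 16/17], [8/17, 8/13]]; det S = -16384/454597
solve [mL_A; mL_B] = S·[w00; w01] and [mR_A; mR_B] = S·[w10; w11]:
  w00 = 1/2, w01 = -1, w10 = -1, w11 = -1/2

1/2 -1 -1 -1/2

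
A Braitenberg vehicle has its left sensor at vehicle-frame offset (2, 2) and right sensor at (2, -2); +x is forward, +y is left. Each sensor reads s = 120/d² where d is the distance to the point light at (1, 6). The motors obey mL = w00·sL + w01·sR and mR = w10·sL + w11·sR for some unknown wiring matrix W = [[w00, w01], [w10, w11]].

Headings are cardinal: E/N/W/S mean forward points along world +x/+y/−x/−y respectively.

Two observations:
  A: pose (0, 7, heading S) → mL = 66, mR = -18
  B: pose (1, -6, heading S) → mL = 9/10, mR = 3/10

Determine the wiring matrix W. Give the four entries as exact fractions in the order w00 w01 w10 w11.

obs A: pose=(0,7,S) → sL=60, sR=12, mL=66, mR=-18
obs B: pose=(1,-6,S) → sL=3/5, sR=3/5, mL=9/10, mR=3/10
sensor matrix S = [[60, 12], [3/5, 3/5]]; det S = 144/5
solve [mL_A; mL_B] = S·[w00; w01] and [mR_A; mR_B] = S·[w10; w11]:
  w00 = 1, w01 = 1/2, w10 = -1/2, w11 = 1

1 1/2 -1/2 1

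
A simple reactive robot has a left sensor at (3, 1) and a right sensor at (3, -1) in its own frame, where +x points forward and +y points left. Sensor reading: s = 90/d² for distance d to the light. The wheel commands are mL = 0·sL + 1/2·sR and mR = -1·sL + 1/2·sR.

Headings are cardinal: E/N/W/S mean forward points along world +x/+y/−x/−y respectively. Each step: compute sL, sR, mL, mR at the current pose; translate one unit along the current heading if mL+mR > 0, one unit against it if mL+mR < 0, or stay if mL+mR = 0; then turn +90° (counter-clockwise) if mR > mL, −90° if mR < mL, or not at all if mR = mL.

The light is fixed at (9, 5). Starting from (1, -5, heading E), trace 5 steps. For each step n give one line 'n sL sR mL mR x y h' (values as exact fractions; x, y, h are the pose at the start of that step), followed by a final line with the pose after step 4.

n=0: pose=(1,-5,E); sL=45/53, sR=45/73; mL=45/146, mR=-4185/7738; mL+mR=-900/3869 → advance -1; mR−mL=-45/53 → turn -1·90°
n=1: pose=(0,-5,S); sL=90/233, sR=90/269; mL=45/269, mR=-13725/62677; mL+mR=-3240/62677 → advance -1; mR−mL=-90/233 → turn -1·90°
n=2: pose=(0,-4,W); sL=45/122, sR=45/104; mL=45/208, mR=-1935/12688; mL+mR=405/6344 → advance +1; mR−mL=-45/122 → turn -1·90°
n=3: pose=(-1,-4,N); sL=90/157, sR=10/13; mL=5/13, mR=-385/2041; mL+mR=400/2041 → advance +1; mR−mL=-90/157 → turn -1·90°
n=4: pose=(-1,-3,E); sL=45/49, sR=9/13; mL=9/26, mR=-729/1274; mL+mR=-144/637 → advance -1; mR−mL=-45/49 → turn -1·90°

0 45/53 45/73 45/146 -4185/7738 1 -5 E
1 90/233 90/269 45/269 -13725/62677 0 -5 S
2 45/122 45/104 45/208 -1935/12688 0 -4 W
3 90/157 10/13 5/13 -385/2041 -1 -4 N
4 45/49 9/13 9/26 -729/1274 -1 -3 E
final -2 -3 S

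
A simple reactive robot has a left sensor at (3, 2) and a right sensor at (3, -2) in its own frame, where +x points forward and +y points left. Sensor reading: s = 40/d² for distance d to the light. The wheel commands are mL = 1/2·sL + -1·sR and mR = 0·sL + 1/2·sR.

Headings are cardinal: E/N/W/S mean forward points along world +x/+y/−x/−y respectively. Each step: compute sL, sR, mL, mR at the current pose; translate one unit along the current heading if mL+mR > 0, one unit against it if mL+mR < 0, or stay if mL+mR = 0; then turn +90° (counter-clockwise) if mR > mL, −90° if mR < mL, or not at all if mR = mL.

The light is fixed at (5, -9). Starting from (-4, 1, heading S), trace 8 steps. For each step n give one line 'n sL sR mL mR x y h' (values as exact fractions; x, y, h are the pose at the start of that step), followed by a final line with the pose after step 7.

n=0: pose=(-4,1,S); sL=20/49, sR=4/17; mL=-26/833, mR=2/17; mL+mR=72/833 → advance +1; mR−mL=124/833 → turn +1·90°
n=1: pose=(-4,0,E); sL=40/157, sR=8/17; mL=-916/2669, mR=4/17; mL+mR=-288/2669 → advance -1; mR−mL=1544/2669 → turn +1·90°
n=2: pose=(-5,0,N); sL=5/36, sR=5/26; mL=-115/936, mR=5/52; mL+mR=-25/936 → advance -1; mR−mL=205/936 → turn +1·90°
n=3: pose=(-5,-1,W); sL=8/41, sR=40/269; mL=-564/11029, mR=20/269; mL+mR=256/11029 → advance +1; mR−mL=1384/11029 → turn +1·90°
n=4: pose=(-6,-1,S); sL=20/53, sR=20/97; mL=-90/5141, mR=10/97; mL+mR=440/5141 → advance +1; mR−mL=620/5141 → turn +1·90°
n=5: pose=(-6,-2,E); sL=8/29, sR=40/89; mL=-804/2581, mR=20/89; mL+mR=-224/2581 → advance -1; mR−mL=1384/2581 → turn +1·90°
n=6: pose=(-7,-2,N); sL=5/37, sR=1/5; mL=-49/370, mR=1/10; mL+mR=-6/185 → advance -1; mR−mL=43/185 → turn +1·90°
n=7: pose=(-7,-3,W); sL=40/241, sR=40/289; mL=-3860/69649, mR=20/289; mL+mR=960/69649 → advance +1; mR−mL=8680/69649 → turn +1·90°

0 20/49 4/17 -26/833 2/17 -4 1 S
1 40/157 8/17 -916/2669 4/17 -4 0 E
2 5/36 5/26 -115/936 5/52 -5 0 N
3 8/41 40/269 -564/11029 20/269 -5 -1 W
4 20/53 20/97 -90/5141 10/97 -6 -1 S
5 8/29 40/89 -804/2581 20/89 -6 -2 E
6 5/37 1/5 -49/370 1/10 -7 -2 N
7 40/241 40/289 -3860/69649 20/289 -7 -3 W
final -8 -3 S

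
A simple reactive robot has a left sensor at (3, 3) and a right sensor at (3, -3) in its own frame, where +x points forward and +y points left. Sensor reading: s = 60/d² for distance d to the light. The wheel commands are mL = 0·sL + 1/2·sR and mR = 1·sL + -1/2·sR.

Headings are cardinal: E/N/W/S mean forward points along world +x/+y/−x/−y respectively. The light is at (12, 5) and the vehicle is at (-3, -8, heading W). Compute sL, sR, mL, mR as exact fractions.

left sensor world pos  = (-6, -11); dL² = 580
right sensor world pos = (-6, -5); dR² = 424
sL = 60/580 = 3/29
sR = 60/424 = 15/106
mL = 0·sL + 1/2·sR = 15/212
mR = 1·sL + -1/2·sR = 201/6148

3/29 15/106 15/212 201/6148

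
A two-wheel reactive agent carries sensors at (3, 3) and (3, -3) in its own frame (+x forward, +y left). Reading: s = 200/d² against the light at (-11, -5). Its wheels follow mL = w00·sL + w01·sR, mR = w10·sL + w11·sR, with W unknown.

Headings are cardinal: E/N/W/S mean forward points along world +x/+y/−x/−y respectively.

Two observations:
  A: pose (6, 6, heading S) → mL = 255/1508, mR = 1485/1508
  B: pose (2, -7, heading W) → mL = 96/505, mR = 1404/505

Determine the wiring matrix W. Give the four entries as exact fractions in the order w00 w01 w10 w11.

obs A: pose=(6,6,S) → sL=25/58, sR=10/13, mL=255/1508, mR=1485/1508
obs B: pose=(2,-7,W) → sL=8/5, sR=200/101, mL=96/505, mR=1404/505
sensor matrix S = [[25/58, 10/13], [8/5, 200/101]]; det S = -14364/38077
solve [mL_A; mL_B] = S·[w00; w01] and [mR_A; mR_B] = S·[w10; w11]:
  w00 = -1/2, w01 = 1/2, w10 = 1/2, w11 = 1

-1/2 1/2 1/2 1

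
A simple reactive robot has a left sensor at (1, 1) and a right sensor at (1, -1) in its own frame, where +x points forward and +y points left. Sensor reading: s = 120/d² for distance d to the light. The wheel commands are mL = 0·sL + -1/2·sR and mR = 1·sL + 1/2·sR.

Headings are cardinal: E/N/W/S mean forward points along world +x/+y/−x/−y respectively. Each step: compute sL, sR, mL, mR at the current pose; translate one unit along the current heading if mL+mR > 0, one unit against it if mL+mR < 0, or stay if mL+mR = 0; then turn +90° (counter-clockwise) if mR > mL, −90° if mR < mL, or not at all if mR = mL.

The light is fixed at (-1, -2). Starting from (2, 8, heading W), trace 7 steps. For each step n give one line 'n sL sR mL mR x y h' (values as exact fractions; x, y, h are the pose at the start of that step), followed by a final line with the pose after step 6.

n=0: pose=(2,8,W); sL=24/17, sR=24/25; mL=-12/25, mR=804/425; mL+mR=24/17 → advance +1; mR−mL=1008/425 → turn +1·90°
n=1: pose=(1,8,S); sL=4/3, sR=60/41; mL=-30/41, mR=254/123; mL+mR=4/3 → advance +1; mR−mL=344/123 → turn +1·90°
n=2: pose=(1,7,E); sL=120/109, sR=120/73; mL=-60/73, mR=15300/7957; mL+mR=120/109 → advance +1; mR−mL=21840/7957 → turn +1·90°
n=3: pose=(2,7,N); sL=15/13, sR=30/29; mL=-15/29, mR=630/377; mL+mR=15/13 → advance +1; mR−mL=825/377 → turn +1·90°
n=4: pose=(2,8,W); sL=24/17, sR=24/25; mL=-12/25, mR=804/425; mL+mR=24/17 → advance +1; mR−mL=1008/425 → turn +1·90°
n=5: pose=(1,8,S); sL=4/3, sR=60/41; mL=-30/41, mR=254/123; mL+mR=4/3 → advance +1; mR−mL=344/123 → turn +1·90°
n=6: pose=(1,7,E); sL=120/109, sR=120/73; mL=-60/73, mR=15300/7957; mL+mR=120/109 → advance +1; mR−mL=21840/7957 → turn +1·90°

0 24/17 24/25 -12/25 804/425 2 8 W
1 4/3 60/41 -30/41 254/123 1 8 S
2 120/109 120/73 -60/73 15300/7957 1 7 E
3 15/13 30/29 -15/29 630/377 2 7 N
4 24/17 24/25 -12/25 804/425 2 8 W
5 4/3 60/41 -30/41 254/123 1 8 S
6 120/109 120/73 -60/73 15300/7957 1 7 E
final 2 7 N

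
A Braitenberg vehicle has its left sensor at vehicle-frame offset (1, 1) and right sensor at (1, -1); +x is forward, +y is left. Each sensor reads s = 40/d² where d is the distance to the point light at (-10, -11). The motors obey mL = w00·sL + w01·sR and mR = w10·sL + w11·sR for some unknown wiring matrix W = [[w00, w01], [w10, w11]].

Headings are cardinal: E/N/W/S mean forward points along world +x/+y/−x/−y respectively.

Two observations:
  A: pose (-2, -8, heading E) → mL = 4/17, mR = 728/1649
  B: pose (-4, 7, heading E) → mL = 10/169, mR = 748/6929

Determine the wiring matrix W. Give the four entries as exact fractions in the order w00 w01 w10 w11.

obs A: pose=(-2,-8,E) → sL=40/97, sR=8/17, mL=4/17, mR=728/1649
obs B: pose=(-4,7,E) → sL=4/41, sR=20/169, mL=10/169, mR=748/6929
sensor matrix S = [[40/97, 8/17], [4/41, 20/169]]; det S = 33024/11425921
solve [mL_A; mL_B] = S·[w00; w01] and [mR_A; mR_B] = S·[w10; w11]:
  w00 = 0, w01 = 1/2, w10 = 1/2, w11 = 1/2

0 1/2 1/2 1/2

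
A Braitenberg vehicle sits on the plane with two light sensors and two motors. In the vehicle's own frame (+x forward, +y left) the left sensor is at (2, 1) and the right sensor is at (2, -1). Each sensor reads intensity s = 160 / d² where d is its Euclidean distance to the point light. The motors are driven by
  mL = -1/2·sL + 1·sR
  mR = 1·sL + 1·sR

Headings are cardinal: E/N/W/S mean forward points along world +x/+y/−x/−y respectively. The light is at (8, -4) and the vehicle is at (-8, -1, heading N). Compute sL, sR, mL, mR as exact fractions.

80/157 16/25 1512/3925 4512/3925

left sensor world pos  = (-9, 1); dL² = 314
right sensor world pos = (-7, 1); dR² = 250
sL = 160/314 = 80/157
sR = 160/250 = 16/25
mL = -1/2·sL + 1·sR = 1512/3925
mR = 1·sL + 1·sR = 4512/3925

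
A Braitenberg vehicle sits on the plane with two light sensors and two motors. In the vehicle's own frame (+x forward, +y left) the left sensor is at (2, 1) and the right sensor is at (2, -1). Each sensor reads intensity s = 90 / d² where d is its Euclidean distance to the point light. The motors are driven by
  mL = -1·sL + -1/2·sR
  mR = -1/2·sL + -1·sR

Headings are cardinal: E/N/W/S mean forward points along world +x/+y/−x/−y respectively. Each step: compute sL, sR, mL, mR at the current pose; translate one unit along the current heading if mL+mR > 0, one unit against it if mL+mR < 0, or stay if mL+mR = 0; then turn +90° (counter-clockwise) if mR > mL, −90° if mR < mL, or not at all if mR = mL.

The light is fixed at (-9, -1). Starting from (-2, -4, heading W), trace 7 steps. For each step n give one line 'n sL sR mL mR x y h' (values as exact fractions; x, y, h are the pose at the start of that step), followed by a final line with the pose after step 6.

n=0: pose=(-2,-4,W); sL=90/41, sR=90/29; mL=-4455/1189, mR=-4995/1189; mL+mR=-9450/1189 → advance -1; mR−mL=-540/1189 → turn -1·90°
n=1: pose=(-1,-4,N); sL=9/5, sR=45/41; mL=-963/410, mR=-819/410; mL+mR=-891/205 → advance -1; mR−mL=72/205 → turn +1·90°
n=2: pose=(-1,-5,W); sL=90/61, sR=2; mL=-151/61, mR=-167/61; mL+mR=-318/61 → advance -1; mR−mL=-16/61 → turn -1·90°
n=3: pose=(0,-5,N); sL=45/34, sR=45/52; mL=-3105/1768, mR=-675/442; mL+mR=-5805/1768 → advance -1; mR−mL=405/1768 → turn +1·90°
n=4: pose=(0,-6,W); sL=18/17, sR=18/13; mL=-387/221, mR=-423/221; mL+mR=-810/221 → advance -1; mR−mL=-36/221 → turn -1·90°
n=5: pose=(1,-6,N); sL=1, sR=9/13; mL=-35/26, mR=-31/26; mL+mR=-33/13 → advance -1; mR−mL=2/13 → turn +1·90°
n=6: pose=(1,-7,W); sL=90/113, sR=90/89; mL=-13095/10057, mR=-14175/10057; mL+mR=-27270/10057 → advance -1; mR−mL=-1080/10057 → turn -1·90°

0 90/41 90/29 -4455/1189 -4995/1189 -2 -4 W
1 9/5 45/41 -963/410 -819/410 -1 -4 N
2 90/61 2 -151/61 -167/61 -1 -5 W
3 45/34 45/52 -3105/1768 -675/442 0 -5 N
4 18/17 18/13 -387/221 -423/221 0 -6 W
5 1 9/13 -35/26 -31/26 1 -6 N
6 90/113 90/89 -13095/10057 -14175/10057 1 -7 W
final 2 -7 N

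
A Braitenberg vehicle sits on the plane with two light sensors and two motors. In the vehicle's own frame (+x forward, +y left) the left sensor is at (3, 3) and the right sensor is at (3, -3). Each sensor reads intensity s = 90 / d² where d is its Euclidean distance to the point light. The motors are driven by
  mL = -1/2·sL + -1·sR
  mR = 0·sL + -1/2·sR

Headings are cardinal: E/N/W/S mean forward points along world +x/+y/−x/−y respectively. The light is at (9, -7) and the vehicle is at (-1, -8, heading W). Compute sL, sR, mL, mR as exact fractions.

18/37 90/173 -4887/6401 -45/173

left sensor world pos  = (-4, -11); dL² = 185
right sensor world pos = (-4, -5); dR² = 173
sL = 90/185 = 18/37
sR = 90/173 = 90/173
mL = -1/2·sL + -1·sR = -4887/6401
mR = 0·sL + -1/2·sR = -45/173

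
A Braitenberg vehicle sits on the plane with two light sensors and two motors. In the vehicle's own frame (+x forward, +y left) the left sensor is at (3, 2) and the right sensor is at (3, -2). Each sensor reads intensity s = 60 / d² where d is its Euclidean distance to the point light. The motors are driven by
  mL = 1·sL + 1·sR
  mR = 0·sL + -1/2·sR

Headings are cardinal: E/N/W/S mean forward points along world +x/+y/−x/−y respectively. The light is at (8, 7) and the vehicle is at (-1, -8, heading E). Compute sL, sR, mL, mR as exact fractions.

12/41 12/65 1272/2665 -6/65

left sensor world pos  = (2, -6); dL² = 205
right sensor world pos = (2, -10); dR² = 325
sL = 60/205 = 12/41
sR = 60/325 = 12/65
mL = 1·sL + 1·sR = 1272/2665
mR = 0·sL + -1/2·sR = -6/65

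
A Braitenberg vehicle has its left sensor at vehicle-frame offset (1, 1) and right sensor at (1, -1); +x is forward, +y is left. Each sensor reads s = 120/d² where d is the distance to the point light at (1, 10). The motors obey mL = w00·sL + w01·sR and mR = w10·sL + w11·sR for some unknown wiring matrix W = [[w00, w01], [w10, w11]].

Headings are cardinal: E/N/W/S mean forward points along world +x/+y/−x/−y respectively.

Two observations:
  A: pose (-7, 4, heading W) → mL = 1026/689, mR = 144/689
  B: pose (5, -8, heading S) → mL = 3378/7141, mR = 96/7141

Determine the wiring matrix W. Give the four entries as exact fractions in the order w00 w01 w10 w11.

obs A: pose=(-7,4,W) → sL=12/13, sR=60/53, mL=1026/689, mR=144/689
obs B: pose=(5,-8,S) → sL=60/193, sR=12/37, mL=3378/7141, mR=96/7141
sensor matrix S = [[12/13, 60/53], [60/193, 12/37]]; det S = -258624/4920149
solve [mL_A; mL_B] = S·[w00; w01] and [mR_A; mR_B] = S·[w10; w11]:
  w00 = 1, w01 = 1/2, w10 = -1, w11 = 1

1 1/2 -1 1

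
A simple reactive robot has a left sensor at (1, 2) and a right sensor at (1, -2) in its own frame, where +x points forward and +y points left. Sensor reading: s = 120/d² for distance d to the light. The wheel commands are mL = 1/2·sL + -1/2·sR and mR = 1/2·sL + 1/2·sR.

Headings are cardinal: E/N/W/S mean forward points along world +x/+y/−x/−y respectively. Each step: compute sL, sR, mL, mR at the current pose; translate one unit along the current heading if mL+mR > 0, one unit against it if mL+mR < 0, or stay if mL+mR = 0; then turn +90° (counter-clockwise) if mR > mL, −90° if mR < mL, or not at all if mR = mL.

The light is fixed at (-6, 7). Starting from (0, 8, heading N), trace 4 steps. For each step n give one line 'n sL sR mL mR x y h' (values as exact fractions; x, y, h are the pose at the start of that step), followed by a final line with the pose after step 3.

0 6 30/17 36/17 66/17 0 8 N
1 24/5 120/41 192/205 792/205 0 9 W
2 12/5 12 -24/5 36/5 -1 9 S
3 8/3 120/37 -32/111 328/111 -1 8 E
final 0 8 N

n=0: pose=(0,8,N); sL=6, sR=30/17; mL=36/17, mR=66/17; mL+mR=6 → advance +1; mR−mL=30/17 → turn +1·90°
n=1: pose=(0,9,W); sL=24/5, sR=120/41; mL=192/205, mR=792/205; mL+mR=24/5 → advance +1; mR−mL=120/41 → turn +1·90°
n=2: pose=(-1,9,S); sL=12/5, sR=12; mL=-24/5, mR=36/5; mL+mR=12/5 → advance +1; mR−mL=12 → turn +1·90°
n=3: pose=(-1,8,E); sL=8/3, sR=120/37; mL=-32/111, mR=328/111; mL+mR=8/3 → advance +1; mR−mL=120/37 → turn +1·90°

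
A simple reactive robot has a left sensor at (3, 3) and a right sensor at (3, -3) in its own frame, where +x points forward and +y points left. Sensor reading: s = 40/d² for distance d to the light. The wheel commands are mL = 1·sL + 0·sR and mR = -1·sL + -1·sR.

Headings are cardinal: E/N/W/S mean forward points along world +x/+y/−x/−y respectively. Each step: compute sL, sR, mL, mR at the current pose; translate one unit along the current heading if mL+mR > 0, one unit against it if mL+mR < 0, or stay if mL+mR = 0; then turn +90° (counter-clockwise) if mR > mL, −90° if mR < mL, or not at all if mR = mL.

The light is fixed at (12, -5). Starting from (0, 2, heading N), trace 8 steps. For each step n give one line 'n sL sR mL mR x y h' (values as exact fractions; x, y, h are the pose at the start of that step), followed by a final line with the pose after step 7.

n=0: pose=(0,2,N); sL=8/65, sR=40/181; mL=8/65, mR=-4048/11765; mL+mR=-40/181 → advance -1; mR−mL=-5496/11765 → turn -1·90°
n=1: pose=(0,1,E); sL=20/81, sR=4/9; mL=20/81, mR=-56/81; mL+mR=-4/9 → advance -1; mR−mL=-76/81 → turn -1·90°
n=2: pose=(-1,1,S); sL=40/109, sR=8/53; mL=40/109, mR=-2992/5777; mL+mR=-8/53 → advance -1; mR−mL=-5112/5777 → turn -1·90°
n=3: pose=(-1,2,W); sL=5/34, sR=10/89; mL=5/34, mR=-785/3026; mL+mR=-10/89 → advance -1; mR−mL=-615/1513 → turn -1·90°
n=4: pose=(0,2,N); sL=8/65, sR=40/181; mL=8/65, mR=-4048/11765; mL+mR=-40/181 → advance -1; mR−mL=-5496/11765 → turn -1·90°
n=5: pose=(0,1,E); sL=20/81, sR=4/9; mL=20/81, mR=-56/81; mL+mR=-4/9 → advance -1; mR−mL=-76/81 → turn -1·90°
n=6: pose=(-1,1,S); sL=40/109, sR=8/53; mL=40/109, mR=-2992/5777; mL+mR=-8/53 → advance -1; mR−mL=-5112/5777 → turn -1·90°
n=7: pose=(-1,2,W); sL=5/34, sR=10/89; mL=5/34, mR=-785/3026; mL+mR=-10/89 → advance -1; mR−mL=-615/1513 → turn -1·90°

0 8/65 40/181 8/65 -4048/11765 0 2 N
1 20/81 4/9 20/81 -56/81 0 1 E
2 40/109 8/53 40/109 -2992/5777 -1 1 S
3 5/34 10/89 5/34 -785/3026 -1 2 W
4 8/65 40/181 8/65 -4048/11765 0 2 N
5 20/81 4/9 20/81 -56/81 0 1 E
6 40/109 8/53 40/109 -2992/5777 -1 1 S
7 5/34 10/89 5/34 -785/3026 -1 2 W
final 0 2 N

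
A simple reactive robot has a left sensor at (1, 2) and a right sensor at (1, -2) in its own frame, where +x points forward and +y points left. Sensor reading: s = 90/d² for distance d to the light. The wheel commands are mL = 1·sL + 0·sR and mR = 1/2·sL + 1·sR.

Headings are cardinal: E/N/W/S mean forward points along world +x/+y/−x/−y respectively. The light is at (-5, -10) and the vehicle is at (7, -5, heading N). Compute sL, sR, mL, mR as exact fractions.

left sensor world pos  = (5, -4); dL² = 136
right sensor world pos = (9, -4); dR² = 232
sL = 90/136 = 45/68
sR = 90/232 = 45/116
mL = 1·sL + 0·sR = 45/68
mR = 1/2·sL + 1·sR = 2835/3944

45/68 45/116 45/68 2835/3944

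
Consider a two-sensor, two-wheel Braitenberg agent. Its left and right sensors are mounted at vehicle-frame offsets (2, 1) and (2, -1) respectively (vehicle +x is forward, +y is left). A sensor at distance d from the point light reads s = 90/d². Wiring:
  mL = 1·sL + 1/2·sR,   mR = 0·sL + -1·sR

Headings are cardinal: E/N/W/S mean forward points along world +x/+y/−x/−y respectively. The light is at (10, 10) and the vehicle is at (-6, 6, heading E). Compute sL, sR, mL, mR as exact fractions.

18/41 90/221 5823/9061 -90/221

left sensor world pos  = (-4, 7); dL² = 205
right sensor world pos = (-4, 5); dR² = 221
sL = 90/205 = 18/41
sR = 90/221 = 90/221
mL = 1·sL + 1/2·sR = 5823/9061
mR = 0·sL + -1·sR = -90/221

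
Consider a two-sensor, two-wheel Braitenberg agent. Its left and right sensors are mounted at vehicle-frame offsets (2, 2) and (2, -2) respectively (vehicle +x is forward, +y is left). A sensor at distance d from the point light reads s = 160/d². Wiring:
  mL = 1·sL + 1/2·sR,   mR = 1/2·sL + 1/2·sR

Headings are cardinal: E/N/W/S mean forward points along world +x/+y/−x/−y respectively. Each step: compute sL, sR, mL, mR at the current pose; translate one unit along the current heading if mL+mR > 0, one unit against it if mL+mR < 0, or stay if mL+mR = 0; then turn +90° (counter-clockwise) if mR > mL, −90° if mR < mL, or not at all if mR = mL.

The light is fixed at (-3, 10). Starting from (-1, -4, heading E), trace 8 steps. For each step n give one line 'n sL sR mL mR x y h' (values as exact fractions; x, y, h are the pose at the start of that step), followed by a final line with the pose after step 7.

0 1 10/17 22/17 27/34 -1 -4 E
1 160/281 160/257 63600/72217 43040/72217 0 -4 S
2 16/29 16/17 504/493 368/493 0 -5 W
3 160/169 32/37 8624/6253 5664/6253 -1 -5 N
4 1 10/17 22/17 27/34 -1 -4 E
5 160/281 160/257 63600/72217 43040/72217 0 -4 S
6 16/29 16/17 504/493 368/493 0 -5 W
7 160/169 32/37 8624/6253 5664/6253 -1 -5 N
final -1 -4 E

n=0: pose=(-1,-4,E); sL=1, sR=10/17; mL=22/17, mR=27/34; mL+mR=71/34 → advance +1; mR−mL=-1/2 → turn -1·90°
n=1: pose=(0,-4,S); sL=160/281, sR=160/257; mL=63600/72217, mR=43040/72217; mL+mR=106640/72217 → advance +1; mR−mL=-80/281 → turn -1·90°
n=2: pose=(0,-5,W); sL=16/29, sR=16/17; mL=504/493, mR=368/493; mL+mR=872/493 → advance +1; mR−mL=-8/29 → turn -1·90°
n=3: pose=(-1,-5,N); sL=160/169, sR=32/37; mL=8624/6253, mR=5664/6253; mL+mR=14288/6253 → advance +1; mR−mL=-80/169 → turn -1·90°
n=4: pose=(-1,-4,E); sL=1, sR=10/17; mL=22/17, mR=27/34; mL+mR=71/34 → advance +1; mR−mL=-1/2 → turn -1·90°
n=5: pose=(0,-4,S); sL=160/281, sR=160/257; mL=63600/72217, mR=43040/72217; mL+mR=106640/72217 → advance +1; mR−mL=-80/281 → turn -1·90°
n=6: pose=(0,-5,W); sL=16/29, sR=16/17; mL=504/493, mR=368/493; mL+mR=872/493 → advance +1; mR−mL=-8/29 → turn -1·90°
n=7: pose=(-1,-5,N); sL=160/169, sR=32/37; mL=8624/6253, mR=5664/6253; mL+mR=14288/6253 → advance +1; mR−mL=-80/169 → turn -1·90°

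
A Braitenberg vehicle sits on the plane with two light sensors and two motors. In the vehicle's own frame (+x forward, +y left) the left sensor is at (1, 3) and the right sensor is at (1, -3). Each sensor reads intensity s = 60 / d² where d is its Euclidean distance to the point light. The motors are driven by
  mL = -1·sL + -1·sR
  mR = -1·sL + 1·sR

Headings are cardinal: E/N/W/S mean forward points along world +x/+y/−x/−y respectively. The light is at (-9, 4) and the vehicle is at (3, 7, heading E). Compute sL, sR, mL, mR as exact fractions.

left sensor world pos  = (4, 10); dL² = 205
right sensor world pos = (4, 4); dR² = 169
sL = 60/205 = 12/41
sR = 60/169 = 60/169
mL = -1·sL + -1·sR = -4488/6929
mR = -1·sL + 1·sR = 432/6929

12/41 60/169 -4488/6929 432/6929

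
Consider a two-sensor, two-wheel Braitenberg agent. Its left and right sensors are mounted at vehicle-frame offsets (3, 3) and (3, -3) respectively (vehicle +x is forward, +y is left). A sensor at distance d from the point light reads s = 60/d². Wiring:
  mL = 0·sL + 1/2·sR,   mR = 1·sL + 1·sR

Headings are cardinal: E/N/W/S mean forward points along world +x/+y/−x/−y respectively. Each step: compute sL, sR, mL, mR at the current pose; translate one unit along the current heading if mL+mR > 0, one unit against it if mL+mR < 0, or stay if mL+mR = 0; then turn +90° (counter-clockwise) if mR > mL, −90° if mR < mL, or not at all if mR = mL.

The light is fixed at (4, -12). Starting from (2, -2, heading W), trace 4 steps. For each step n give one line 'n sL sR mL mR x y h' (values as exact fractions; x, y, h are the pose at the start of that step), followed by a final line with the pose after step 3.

n=0: pose=(2,-2,W); sL=30/37, sR=30/97; mL=15/97, mR=4020/3589; mL+mR=4575/3589 → advance +1; mR−mL=3465/3589 → turn +1·90°
n=1: pose=(1,-2,S); sL=60/49, sR=12/17; mL=6/17, mR=1608/833; mL+mR=1902/833 → advance +1; mR−mL=1314/833 → turn +1·90°
n=2: pose=(1,-3,E); sL=5/12, sR=5/3; mL=5/6, mR=25/12; mL+mR=35/12 → advance +1; mR−mL=5/4 → turn +1·90°
n=3: pose=(2,-3,N); sL=60/169, sR=12/29; mL=6/29, mR=3768/4901; mL+mR=4782/4901 → advance +1; mR−mL=2754/4901 → turn +1·90°

0 30/37 30/97 15/97 4020/3589 2 -2 W
1 60/49 12/17 6/17 1608/833 1 -2 S
2 5/12 5/3 5/6 25/12 1 -3 E
3 60/169 12/29 6/29 3768/4901 2 -3 N
final 2 -2 W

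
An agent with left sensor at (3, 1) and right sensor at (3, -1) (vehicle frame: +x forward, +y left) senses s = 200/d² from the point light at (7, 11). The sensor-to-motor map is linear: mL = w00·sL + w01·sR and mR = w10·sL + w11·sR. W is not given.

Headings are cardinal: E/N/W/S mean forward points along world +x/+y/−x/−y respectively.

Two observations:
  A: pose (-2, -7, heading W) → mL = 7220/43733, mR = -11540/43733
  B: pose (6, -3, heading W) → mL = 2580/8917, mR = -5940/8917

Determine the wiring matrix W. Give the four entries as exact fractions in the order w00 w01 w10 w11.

obs A: pose=(-2,-7,W) → sL=40/101, sR=200/433, mL=7220/43733, mR=-11540/43733
obs B: pose=(6,-3,W) → sL=200/241, sR=40/37, mL=2580/8917, mR=-5940/8917
sensor matrix S = [[40/101, 200/433], [200/241, 40/37]]; det S = 17484800/389967161
solve [mL_A; mL_B] = S·[w00; w01] and [mR_A; mR_B] = S·[w10; w11]:
  w00 = 1, w01 = -1/2, w10 = 1/2, w11 = -1

1 -1/2 1/2 -1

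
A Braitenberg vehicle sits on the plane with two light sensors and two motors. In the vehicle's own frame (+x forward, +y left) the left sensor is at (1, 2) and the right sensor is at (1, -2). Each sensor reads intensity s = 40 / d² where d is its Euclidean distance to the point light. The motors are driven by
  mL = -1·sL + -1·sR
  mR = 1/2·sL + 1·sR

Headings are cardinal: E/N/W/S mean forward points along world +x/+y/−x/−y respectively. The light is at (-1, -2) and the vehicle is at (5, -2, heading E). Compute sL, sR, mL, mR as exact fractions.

40/53 40/53 -80/53 60/53

left sensor world pos  = (6, 0); dL² = 53
right sensor world pos = (6, -4); dR² = 53
sL = 40/53 = 40/53
sR = 40/53 = 40/53
mL = -1·sL + -1·sR = -80/53
mR = 1/2·sL + 1·sR = 60/53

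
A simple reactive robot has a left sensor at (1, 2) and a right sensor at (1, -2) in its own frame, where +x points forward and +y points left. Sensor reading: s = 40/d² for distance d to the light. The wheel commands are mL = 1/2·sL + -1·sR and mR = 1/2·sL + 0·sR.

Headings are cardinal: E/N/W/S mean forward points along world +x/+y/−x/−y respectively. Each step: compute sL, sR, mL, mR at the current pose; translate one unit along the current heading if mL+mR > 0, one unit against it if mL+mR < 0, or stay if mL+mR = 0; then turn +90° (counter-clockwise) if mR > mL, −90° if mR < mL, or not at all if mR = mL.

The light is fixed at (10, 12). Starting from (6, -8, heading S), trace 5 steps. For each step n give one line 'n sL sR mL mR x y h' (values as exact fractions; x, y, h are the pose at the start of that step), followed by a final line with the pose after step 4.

0 8/89 40/477 -1652/42453 4/89 6 -8 S
1 4/37 20/269 -202/9953 2/37 6 -9 E
2 8/85 40/401 -1796/34085 4/85 7 -9 N
3 5/74 5/52 -30/481 5/148 7 -10 W
4 40/529 8/109 -2052/57661 20/529 8 -10 S
final 8 -11 E

n=0: pose=(6,-8,S); sL=8/89, sR=40/477; mL=-1652/42453, mR=4/89; mL+mR=256/42453 → advance +1; mR−mL=40/477 → turn +1·90°
n=1: pose=(6,-9,E); sL=4/37, sR=20/269; mL=-202/9953, mR=2/37; mL+mR=336/9953 → advance +1; mR−mL=20/269 → turn +1·90°
n=2: pose=(7,-9,N); sL=8/85, sR=40/401; mL=-1796/34085, mR=4/85; mL+mR=-192/34085 → advance -1; mR−mL=40/401 → turn +1·90°
n=3: pose=(7,-10,W); sL=5/74, sR=5/52; mL=-30/481, mR=5/148; mL+mR=-55/1924 → advance -1; mR−mL=5/52 → turn +1·90°
n=4: pose=(8,-10,S); sL=40/529, sR=8/109; mL=-2052/57661, mR=20/529; mL+mR=128/57661 → advance +1; mR−mL=8/109 → turn +1·90°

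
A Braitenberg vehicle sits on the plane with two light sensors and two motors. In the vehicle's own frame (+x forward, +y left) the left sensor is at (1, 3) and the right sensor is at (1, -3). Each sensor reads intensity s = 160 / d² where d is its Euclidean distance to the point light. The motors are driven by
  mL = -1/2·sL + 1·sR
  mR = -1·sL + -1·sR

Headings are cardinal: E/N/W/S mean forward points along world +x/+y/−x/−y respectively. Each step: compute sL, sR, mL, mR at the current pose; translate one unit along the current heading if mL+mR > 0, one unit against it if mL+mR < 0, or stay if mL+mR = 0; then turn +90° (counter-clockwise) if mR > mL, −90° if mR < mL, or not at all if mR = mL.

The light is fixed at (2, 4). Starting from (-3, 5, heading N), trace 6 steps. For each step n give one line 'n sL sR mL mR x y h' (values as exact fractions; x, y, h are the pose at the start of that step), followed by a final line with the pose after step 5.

0 40/17 20 320/17 -380/17 -3 5 N
1 32/5 32/5 16/5 -64/5 -3 4 E
2 16 80/41 -248/41 -736/41 -4 4 S
3 160/53 32/13 656/689 -3776/689 -4 5 W
4 40/17 20 320/17 -380/17 -3 5 N
5 32/5 32/5 16/5 -64/5 -3 4 E
final -4 4 S

n=0: pose=(-3,5,N); sL=40/17, sR=20; mL=320/17, mR=-380/17; mL+mR=-60/17 → advance -1; mR−mL=-700/17 → turn -1·90°
n=1: pose=(-3,4,E); sL=32/5, sR=32/5; mL=16/5, mR=-64/5; mL+mR=-48/5 → advance -1; mR−mL=-16 → turn -1·90°
n=2: pose=(-4,4,S); sL=16, sR=80/41; mL=-248/41, mR=-736/41; mL+mR=-24 → advance -1; mR−mL=-488/41 → turn -1·90°
n=3: pose=(-4,5,W); sL=160/53, sR=32/13; mL=656/689, mR=-3776/689; mL+mR=-240/53 → advance -1; mR−mL=-4432/689 → turn -1·90°
n=4: pose=(-3,5,N); sL=40/17, sR=20; mL=320/17, mR=-380/17; mL+mR=-60/17 → advance -1; mR−mL=-700/17 → turn -1·90°
n=5: pose=(-3,4,E); sL=32/5, sR=32/5; mL=16/5, mR=-64/5; mL+mR=-48/5 → advance -1; mR−mL=-16 → turn -1·90°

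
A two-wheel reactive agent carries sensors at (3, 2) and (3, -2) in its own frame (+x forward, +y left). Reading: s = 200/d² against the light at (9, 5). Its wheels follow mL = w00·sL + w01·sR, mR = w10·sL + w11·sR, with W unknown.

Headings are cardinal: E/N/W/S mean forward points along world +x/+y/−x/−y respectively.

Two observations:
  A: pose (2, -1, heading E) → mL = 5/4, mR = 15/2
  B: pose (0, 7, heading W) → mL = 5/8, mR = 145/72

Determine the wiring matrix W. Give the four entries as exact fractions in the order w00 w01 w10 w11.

0 1/2 1 1/2

obs A: pose=(2,-1,E) → sL=25/4, sR=5/2, mL=5/4, mR=15/2
obs B: pose=(0,7,W) → sL=25/18, sR=5/4, mL=5/8, mR=145/72
sensor matrix S = [[25/4, 5/2], [25/18, 5/4]]; det S = 625/144
solve [mL_A; mL_B] = S·[w00; w01] and [mR_A; mR_B] = S·[w10; w11]:
  w00 = 0, w01 = 1/2, w10 = 1, w11 = 1/2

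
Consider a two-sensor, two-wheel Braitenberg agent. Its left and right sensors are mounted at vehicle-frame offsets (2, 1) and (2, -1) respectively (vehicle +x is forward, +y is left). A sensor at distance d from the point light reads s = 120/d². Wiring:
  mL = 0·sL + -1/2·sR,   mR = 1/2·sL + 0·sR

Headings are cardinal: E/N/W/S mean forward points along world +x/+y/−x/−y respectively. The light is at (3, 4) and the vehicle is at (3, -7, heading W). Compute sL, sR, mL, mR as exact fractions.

left sensor world pos  = (1, -8); dL² = 148
right sensor world pos = (1, -6); dR² = 104
sL = 120/148 = 30/37
sR = 120/104 = 15/13
mL = 0·sL + -1/2·sR = -15/26
mR = 1/2·sL + 0·sR = 15/37

30/37 15/13 -15/26 15/37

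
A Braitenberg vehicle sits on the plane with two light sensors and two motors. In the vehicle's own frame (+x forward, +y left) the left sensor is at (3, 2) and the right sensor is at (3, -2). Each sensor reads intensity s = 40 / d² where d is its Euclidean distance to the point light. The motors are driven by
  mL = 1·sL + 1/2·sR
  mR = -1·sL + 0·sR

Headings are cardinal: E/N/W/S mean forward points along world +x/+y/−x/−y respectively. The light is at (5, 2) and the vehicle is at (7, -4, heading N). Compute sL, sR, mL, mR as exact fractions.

40/9 8/5 236/45 -40/9

left sensor world pos  = (5, -1); dL² = 9
right sensor world pos = (9, -1); dR² = 25
sL = 40/9 = 40/9
sR = 40/25 = 8/5
mL = 1·sL + 1/2·sR = 236/45
mR = -1·sL + 0·sR = -40/9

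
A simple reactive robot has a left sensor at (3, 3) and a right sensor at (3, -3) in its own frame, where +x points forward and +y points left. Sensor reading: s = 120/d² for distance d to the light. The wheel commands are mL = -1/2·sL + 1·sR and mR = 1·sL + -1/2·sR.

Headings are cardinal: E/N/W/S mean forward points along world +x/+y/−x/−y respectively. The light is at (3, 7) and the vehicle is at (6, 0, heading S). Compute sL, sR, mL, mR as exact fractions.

left sensor world pos  = (9, -3); dL² = 136
right sensor world pos = (3, -3); dR² = 100
sL = 120/136 = 15/17
sR = 120/100 = 6/5
mL = -1/2·sL + 1·sR = 129/170
mR = 1·sL + -1/2·sR = 24/85

15/17 6/5 129/170 24/85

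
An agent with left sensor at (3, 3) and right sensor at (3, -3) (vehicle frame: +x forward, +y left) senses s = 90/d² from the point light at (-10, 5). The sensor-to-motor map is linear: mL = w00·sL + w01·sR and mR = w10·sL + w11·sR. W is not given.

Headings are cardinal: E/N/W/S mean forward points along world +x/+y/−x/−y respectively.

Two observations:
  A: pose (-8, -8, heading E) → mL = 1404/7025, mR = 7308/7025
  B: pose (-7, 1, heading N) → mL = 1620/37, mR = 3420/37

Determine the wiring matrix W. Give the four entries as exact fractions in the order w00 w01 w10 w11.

obs A: pose=(-8,-8,E) → sL=18/25, sR=90/281, mL=1404/7025, mR=7308/7025
obs B: pose=(-7,1,N) → sL=90, sR=90/37, mL=1620/37, mR=3420/37
sensor matrix S = [[18/25, 90/281], [90, 90/37]]; det S = -1407456/51985
solve [mL_A; mL_B] = S·[w00; w01] and [mR_A; mR_B] = S·[w10; w11]:
  w00 = 1/2, w01 = -1/2, w10 = 1, w11 = 1

1/2 -1/2 1 1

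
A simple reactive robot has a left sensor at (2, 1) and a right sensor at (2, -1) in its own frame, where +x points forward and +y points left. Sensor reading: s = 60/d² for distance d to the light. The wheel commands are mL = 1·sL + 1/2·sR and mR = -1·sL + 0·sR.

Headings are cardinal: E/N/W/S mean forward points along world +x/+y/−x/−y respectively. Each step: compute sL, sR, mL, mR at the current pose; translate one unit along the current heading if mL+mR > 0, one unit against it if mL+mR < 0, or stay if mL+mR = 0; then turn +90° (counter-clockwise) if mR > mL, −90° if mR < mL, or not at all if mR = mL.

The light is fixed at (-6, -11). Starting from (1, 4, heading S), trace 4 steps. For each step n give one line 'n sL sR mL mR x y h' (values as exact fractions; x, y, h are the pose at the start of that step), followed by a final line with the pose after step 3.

0 60/233 12/41 3858/9553 -60/233 1 4 S
1 30/97 6/25 1041/2425 -30/97 1 3 W
2 60/281 12/61 5346/17141 -60/281 0 3 N
3 3/16 3/13 63/208 -3/16 0 4 E
final 1 4 S

n=0: pose=(1,4,S); sL=60/233, sR=12/41; mL=3858/9553, mR=-60/233; mL+mR=6/41 → advance +1; mR−mL=-6318/9553 → turn -1·90°
n=1: pose=(1,3,W); sL=30/97, sR=6/25; mL=1041/2425, mR=-30/97; mL+mR=3/25 → advance +1; mR−mL=-1791/2425 → turn -1·90°
n=2: pose=(0,3,N); sL=60/281, sR=12/61; mL=5346/17141, mR=-60/281; mL+mR=6/61 → advance +1; mR−mL=-9006/17141 → turn -1·90°
n=3: pose=(0,4,E); sL=3/16, sR=3/13; mL=63/208, mR=-3/16; mL+mR=3/26 → advance +1; mR−mL=-51/104 → turn -1·90°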